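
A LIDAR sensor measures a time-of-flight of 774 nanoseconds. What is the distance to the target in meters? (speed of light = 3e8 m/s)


tof = 774 ns = 7.74e-07 s
dist = c * tof / 2
= 3e8 * 7.74e-07 / 2
= 116.1 m


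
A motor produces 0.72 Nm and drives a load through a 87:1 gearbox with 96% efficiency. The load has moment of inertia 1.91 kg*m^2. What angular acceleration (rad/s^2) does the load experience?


tau_out = tau_motor * N * eta
= 0.72 * 87 * 0.96 = 60.1344 Nm
alpha = tau_out / I = 60.1344 / 1.91
= 31.484 rad/s^2


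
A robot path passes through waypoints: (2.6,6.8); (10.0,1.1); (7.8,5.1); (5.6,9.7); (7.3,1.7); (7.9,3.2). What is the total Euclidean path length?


Segment lengths:
  seg1 = sqrt((7.4)^2 + (-5.7)^2) = 9.3408
  seg2 = sqrt((-2.2)^2 + (4.0)^2) = 4.5651
  seg3 = sqrt((-2.2)^2 + (4.6)^2) = 5.099
  seg4 = sqrt((1.7)^2 + (-8.0)^2) = 8.1786
  seg5 = sqrt((0.6)^2 + (1.5)^2) = 1.6155
Total = 28.7991


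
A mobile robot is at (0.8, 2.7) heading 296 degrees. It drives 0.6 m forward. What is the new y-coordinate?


y_new = y0 + d*sin(theta)
= 2.7 + 0.6*sin(296)
= 2.7 + -0.5393
= 2.1607


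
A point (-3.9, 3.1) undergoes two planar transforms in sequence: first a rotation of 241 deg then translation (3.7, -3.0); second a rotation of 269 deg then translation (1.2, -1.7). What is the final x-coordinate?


After transform 1:
x1 = cos(241)*-3.9 - sin(241)*3.1 + 3.7 = 8.3021
y1 = sin(241)*-3.9 + cos(241)*3.1 + -3.0 = -1.0919
After transform 2:
x2 = cos(269)*8.3021 - sin(269)*-1.0919 + 1.2
= -0.0366


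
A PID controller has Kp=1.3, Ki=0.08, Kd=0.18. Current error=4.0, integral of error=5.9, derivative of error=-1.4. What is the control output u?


u = Kp*e + Ki*int(e) + Kd*de/dt
= 1.3*4.0 + 0.08*5.9 + 0.18*(-1.4)
= 5.2 + 0.472 + -0.252
= 5.42


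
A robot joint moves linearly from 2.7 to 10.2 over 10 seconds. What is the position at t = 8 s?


s = t/T = 8/10 = 0.8
p(t) = p0 + (pf-p0)*s
= 2.7 + (10.2 - 2.7) * 0.8
= 8.7


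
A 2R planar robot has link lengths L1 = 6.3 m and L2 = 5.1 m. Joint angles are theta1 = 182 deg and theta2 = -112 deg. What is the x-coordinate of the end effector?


Convert angles to radians: theta1 = 3.1765, theta2 = -1.9548
x = L1*cos(theta1) + L2*cos(theta1+theta2)
x = -6.2962 + 1.7443
x = -4.5519


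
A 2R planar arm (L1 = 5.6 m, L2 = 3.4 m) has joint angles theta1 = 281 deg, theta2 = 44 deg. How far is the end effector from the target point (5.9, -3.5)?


End effector via forward kinematics:
x = L1*cos(t1) + L2*cos(t1+t2) = 3.8536
y = L1*sin(t1) + L2*sin(t1+t2) = -7.4473
Distance to target:
d = sqrt((5.9 - 3.8536)^2 + (-3.5 - -7.4473)^2)
= sqrt(4.1876 + 15.581)
= 4.4462 m


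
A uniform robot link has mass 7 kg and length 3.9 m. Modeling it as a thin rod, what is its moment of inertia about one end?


I = (1/3) * m * L^2
= (1/3) * 7 * 3.9^2
= 0.333333 * 7 * 15.21
= 35.49 kg*m^2


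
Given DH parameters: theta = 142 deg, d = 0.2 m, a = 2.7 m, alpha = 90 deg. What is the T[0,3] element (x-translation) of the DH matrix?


T[0,3] = a * cos(theta)
= 2.7 * cos(142 deg)
= 2.7 * -0.788
= -2.1276


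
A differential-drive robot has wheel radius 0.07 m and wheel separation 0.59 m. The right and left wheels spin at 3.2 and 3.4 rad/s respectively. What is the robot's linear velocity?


vR = r*wR = 0.07*3.2 = 0.224 m/s
vL = r*wL = 0.07*3.4 = 0.238 m/s
v = (vR+vL)/2 = 0.231 m/s
omega = (vR-vL)/L = -0.0237 rad/s
linear velocity = 0.231 m/s


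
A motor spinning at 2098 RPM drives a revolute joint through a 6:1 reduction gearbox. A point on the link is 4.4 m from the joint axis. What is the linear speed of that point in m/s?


omega_motor = 2098 * 2*pi/60 = 219.702 rad/s
omega_joint = omega_motor / 6 = 36.617 rad/s
v = omega_joint * r = 36.617 * 4.4
= 161.1148 m/s


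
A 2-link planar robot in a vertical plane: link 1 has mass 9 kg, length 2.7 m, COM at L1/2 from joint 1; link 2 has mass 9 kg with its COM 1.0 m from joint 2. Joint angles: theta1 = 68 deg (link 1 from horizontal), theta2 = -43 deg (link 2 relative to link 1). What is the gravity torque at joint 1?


Horizontal distance from joint 1 to link-1 COM:
  x_c1 = (L1/2)*cos(t1) = 1.35 * 0.3746 = 0.5057 m
Horizontal distance from joint 1 to link-2 COM:
  x_c2 = L1*cos(t1) + Lc2*cos(t1+t2)
       = 2.7*0.3746 + 1.0*0.9063 = 1.9177 m
tau1 = m1*g*x_c1 + m2*g*x_c2
     = 9*9.81*0.5057 + 9*9.81*1.9177
     = 44.6499 + 169.3178
     = 213.9677 Nm


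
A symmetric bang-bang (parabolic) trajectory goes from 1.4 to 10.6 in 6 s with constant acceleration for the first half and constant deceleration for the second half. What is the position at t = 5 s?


Symmetric rest-to-rest: each phase covers (pf-p0)/2 in time T/2. 0.5*a*(T/2)^2 = (pf-p0)/2 => a = 4*(pf-p0)/T^2
a = 4*(10.6-1.4)/6^2 = 1.0222
t = 5 is in the deceleration phase (t > T/2).
p = pf - 0.5*a*(T-t)^2 = 10.6 - 0.5*1.0222*1^2
= 10.0889


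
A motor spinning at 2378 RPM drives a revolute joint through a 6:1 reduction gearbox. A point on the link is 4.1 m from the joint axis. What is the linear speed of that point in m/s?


omega_motor = 2378 * 2*pi/60 = 249.0236 rad/s
omega_joint = omega_motor / 6 = 41.5039 rad/s
v = omega_joint * r = 41.5039 * 4.1
= 170.1661 m/s


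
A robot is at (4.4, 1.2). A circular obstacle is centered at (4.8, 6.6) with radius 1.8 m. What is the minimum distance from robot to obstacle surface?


center_dist = sqrt((4.4-4.8)^2 + (1.2-6.6)^2)
= sqrt(0.16 + 29.16)
= 5.4148
min_dist = center_dist - radius = 5.4148 - 1.8 = 3.6148 m


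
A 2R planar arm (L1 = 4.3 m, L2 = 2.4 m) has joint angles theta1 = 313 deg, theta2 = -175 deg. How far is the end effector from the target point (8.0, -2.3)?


End effector via forward kinematics:
x = L1*cos(t1) + L2*cos(t1+t2) = 1.149
y = L1*sin(t1) + L2*sin(t1+t2) = -1.5389
Distance to target:
d = sqrt((8.0 - 1.149)^2 + (-2.3 - -1.5389)^2)
= sqrt(46.9356 + 0.5793)
= 6.8931 m


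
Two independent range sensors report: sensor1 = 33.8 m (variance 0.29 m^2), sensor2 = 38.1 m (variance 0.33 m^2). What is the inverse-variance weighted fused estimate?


w1 = (1/var1) / (1/var1 + 1/var2)
   = 3.4483 / (3.4483 + 3.0303) = 0.5323
w2 = 1 - w1 = 0.4677
fused = w1*s1 + w2*s2 = 17.9903 + 17.821
= 35.8113 m


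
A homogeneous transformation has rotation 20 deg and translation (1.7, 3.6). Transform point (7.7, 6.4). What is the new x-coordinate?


x' = cos(theta)*px - sin(theta)*py + tx
= 0.9397*7.7 - 0.342*6.4 + 1.7
= 6.7467


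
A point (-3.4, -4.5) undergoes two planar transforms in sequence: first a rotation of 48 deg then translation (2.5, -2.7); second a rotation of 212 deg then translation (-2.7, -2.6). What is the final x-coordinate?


After transform 1:
x1 = cos(48)*-3.4 - sin(48)*-4.5 + 2.5 = 3.5691
y1 = sin(48)*-3.4 + cos(48)*-4.5 + -2.7 = -8.2378
After transform 2:
x2 = cos(212)*3.5691 - sin(212)*-8.2378 + -2.7
= -10.0921


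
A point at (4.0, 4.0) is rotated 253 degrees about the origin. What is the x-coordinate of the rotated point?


x' = x*cos(theta) - y*sin(theta)
cos(253 deg) = -0.2924, sin(253 deg) = -0.9563
x' = 4.0 * -0.2924 - 4.0 * -0.9563
= -1.1695 - -3.8252
= 2.6557


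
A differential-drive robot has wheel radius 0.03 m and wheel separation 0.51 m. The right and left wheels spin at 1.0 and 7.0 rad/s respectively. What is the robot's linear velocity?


vR = r*wR = 0.03*1.0 = 0.03 m/s
vL = r*wL = 0.03*7.0 = 0.21 m/s
v = (vR+vL)/2 = 0.12 m/s
omega = (vR-vL)/L = -0.3529 rad/s
linear velocity = 0.12 m/s


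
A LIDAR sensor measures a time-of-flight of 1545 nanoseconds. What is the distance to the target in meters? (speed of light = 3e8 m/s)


tof = 1545 ns = 1.545e-06 s
dist = c * tof / 2
= 3e8 * 1.545e-06 / 2
= 231.75 m


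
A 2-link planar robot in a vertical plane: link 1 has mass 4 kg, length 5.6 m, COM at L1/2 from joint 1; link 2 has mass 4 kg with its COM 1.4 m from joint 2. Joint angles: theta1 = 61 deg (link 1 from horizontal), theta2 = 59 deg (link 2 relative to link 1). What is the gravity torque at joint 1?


Horizontal distance from joint 1 to link-1 COM:
  x_c1 = (L1/2)*cos(t1) = 2.8 * 0.4848 = 1.3575 m
Horizontal distance from joint 1 to link-2 COM:
  x_c2 = L1*cos(t1) + Lc2*cos(t1+t2)
       = 5.6*0.4848 + 1.4*-0.5 = 2.0149 m
tau1 = m1*g*x_c1 + m2*g*x_c2
     = 4*9.81*1.3575 + 4*9.81*2.0149
     = 53.267 + 79.066
     = 132.333 Nm


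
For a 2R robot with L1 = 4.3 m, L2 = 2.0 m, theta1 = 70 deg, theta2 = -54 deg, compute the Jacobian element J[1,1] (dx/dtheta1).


J[1,1] = -L1*sin(t1) - L2*sin(t1+t2)
= -4.3*sin(70) - 2.0*sin(16)
= -4.592


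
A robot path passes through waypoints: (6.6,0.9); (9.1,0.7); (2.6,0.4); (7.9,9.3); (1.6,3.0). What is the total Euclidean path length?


Segment lengths:
  seg1 = sqrt((2.5)^2 + (-0.2)^2) = 2.508
  seg2 = sqrt((-6.5)^2 + (-0.3)^2) = 6.5069
  seg3 = sqrt((5.3)^2 + (8.9)^2) = 10.3586
  seg4 = sqrt((-6.3)^2 + (-6.3)^2) = 8.9095
Total = 28.283


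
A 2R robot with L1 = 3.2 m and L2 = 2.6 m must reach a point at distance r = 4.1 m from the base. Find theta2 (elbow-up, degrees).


cos(theta2) = (r^2 - L1^2 - L2^2) / (2*L1*L2)
cos(theta2) = (16.81 - 10.24 - 6.76) / 16.64
cos(theta2) = -0.011418
theta2 = 90.6542 degrees


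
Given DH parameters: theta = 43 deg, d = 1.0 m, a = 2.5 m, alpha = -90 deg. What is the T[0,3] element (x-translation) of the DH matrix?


T[0,3] = a * cos(theta)
= 2.5 * cos(43 deg)
= 2.5 * 0.7314
= 1.8284


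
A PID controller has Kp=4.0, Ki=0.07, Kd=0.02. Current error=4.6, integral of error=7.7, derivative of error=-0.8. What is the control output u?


u = Kp*e + Ki*int(e) + Kd*de/dt
= 4.0*4.6 + 0.07*7.7 + 0.02*(-0.8)
= 18.4 + 0.539 + -0.016
= 18.923


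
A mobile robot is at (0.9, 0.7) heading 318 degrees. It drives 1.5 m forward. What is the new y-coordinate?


y_new = y0 + d*sin(theta)
= 0.7 + 1.5*sin(318)
= 0.7 + -1.0037
= -0.3037


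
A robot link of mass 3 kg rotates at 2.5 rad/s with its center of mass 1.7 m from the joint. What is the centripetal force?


F = m * omega^2 * r
= 3 * 2.5^2 * 1.7
= 3 * 6.25 * 1.7
= 31.875 N


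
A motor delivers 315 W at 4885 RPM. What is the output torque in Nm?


omega = 4885 * 2*pi/60 = 511.556 rad/s
tau = P / omega = 315 / 511.556
= 0.6158 Nm


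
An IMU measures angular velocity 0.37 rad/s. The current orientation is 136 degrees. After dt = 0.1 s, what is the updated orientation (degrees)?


delta_theta = w * dt = 0.37 * 0.1 = 0.037 rad
= 2.1199 deg
theta_new = 136 + 2.1199 = 138.1199 deg


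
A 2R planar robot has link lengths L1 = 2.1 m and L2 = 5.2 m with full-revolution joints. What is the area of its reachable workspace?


r_max = L1 + L2 = 7.3 m
r_min = |L1 - L2| = 3.1 m
Area = pi*(r_max^2 - r_min^2)
= pi*(53.29 - 9.61)
= pi * 43.68
= 137.2248 m^2


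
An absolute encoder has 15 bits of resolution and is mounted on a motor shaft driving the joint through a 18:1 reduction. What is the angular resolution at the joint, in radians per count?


counts = 2^15 = 32768
effective counts at joint = 32768 * 18 = 589824
resolution = 2*pi / 589824
= 1.0653e-05 rad/count


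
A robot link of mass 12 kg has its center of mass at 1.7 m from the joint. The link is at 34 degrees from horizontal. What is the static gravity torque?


tau = m*g*L*cos(angle)
= 12 * 9.81 * 1.7 * cos(34 deg)
= 12 * 9.81 * 1.7 * 0.829
= 165.9103 Nm


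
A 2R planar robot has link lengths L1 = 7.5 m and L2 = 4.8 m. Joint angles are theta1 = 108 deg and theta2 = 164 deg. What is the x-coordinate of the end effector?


Convert angles to radians: theta1 = 1.885, theta2 = 2.8623
x = L1*cos(theta1) + L2*cos(theta1+theta2)
x = -2.3176 + 0.1675
x = -2.1501


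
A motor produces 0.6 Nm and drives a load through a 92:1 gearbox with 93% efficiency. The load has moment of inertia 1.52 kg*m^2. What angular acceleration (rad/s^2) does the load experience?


tau_out = tau_motor * N * eta
= 0.6 * 92 * 0.93 = 51.336 Nm
alpha = tau_out / I = 51.336 / 1.52
= 33.7737 rad/s^2


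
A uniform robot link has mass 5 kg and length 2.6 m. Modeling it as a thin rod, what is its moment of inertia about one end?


I = (1/3) * m * L^2
= (1/3) * 5 * 2.6^2
= 0.333333 * 5 * 6.76
= 11.2667 kg*m^2


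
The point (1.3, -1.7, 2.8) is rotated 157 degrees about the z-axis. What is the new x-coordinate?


Rotation about z-axis: x' = x*cos(theta) - y*sin(theta)
= 1.3 * -0.9205 - -1.7 * 0.3907
= -0.5324


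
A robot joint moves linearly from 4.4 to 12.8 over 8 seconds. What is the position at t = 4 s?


s = t/T = 4/8 = 0.5
p(t) = p0 + (pf-p0)*s
= 4.4 + (12.8 - 4.4) * 0.5
= 8.6


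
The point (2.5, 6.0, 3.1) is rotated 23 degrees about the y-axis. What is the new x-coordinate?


Rotation about y-axis: x' = x*cos(theta) + z*sin(theta)
= 2.5 * 0.9205 + 3.1 * 0.3907
= 3.5125


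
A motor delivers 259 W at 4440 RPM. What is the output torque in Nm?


omega = 4440 * 2*pi/60 = 464.9557 rad/s
tau = P / omega = 259 / 464.9557
= 0.557 Nm


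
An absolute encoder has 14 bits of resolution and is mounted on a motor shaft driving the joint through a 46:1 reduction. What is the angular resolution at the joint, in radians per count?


counts = 2^14 = 16384
effective counts at joint = 16384 * 46 = 753664
resolution = 2*pi / 753664
= 8.3369e-06 rad/count


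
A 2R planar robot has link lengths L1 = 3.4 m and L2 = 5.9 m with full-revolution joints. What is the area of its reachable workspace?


r_max = L1 + L2 = 9.3 m
r_min = |L1 - L2| = 2.5 m
Area = pi*(r_max^2 - r_min^2)
= pi*(86.49 - 6.25)
= pi * 80.24
= 252.0814 m^2


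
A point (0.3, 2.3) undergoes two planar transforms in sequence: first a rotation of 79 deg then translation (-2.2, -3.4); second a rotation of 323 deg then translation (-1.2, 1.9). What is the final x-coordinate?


After transform 1:
x1 = cos(79)*0.3 - sin(79)*2.3 + -2.2 = -4.4005
y1 = sin(79)*0.3 + cos(79)*2.3 + -3.4 = -2.6667
After transform 2:
x2 = cos(323)*-4.4005 - sin(323)*-2.6667 + -1.2
= -6.3192


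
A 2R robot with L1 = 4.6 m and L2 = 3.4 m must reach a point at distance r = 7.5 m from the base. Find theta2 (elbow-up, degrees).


cos(theta2) = (r^2 - L1^2 - L2^2) / (2*L1*L2)
cos(theta2) = (56.25 - 21.16 - 11.56) / 31.28
cos(theta2) = 0.752238
theta2 = 41.2154 degrees


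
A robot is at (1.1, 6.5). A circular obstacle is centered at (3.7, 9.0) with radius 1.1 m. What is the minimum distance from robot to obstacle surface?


center_dist = sqrt((1.1-3.7)^2 + (6.5-9.0)^2)
= sqrt(6.76 + 6.25)
= 3.6069
min_dist = center_dist - radius = 3.6069 - 1.1 = 2.5069 m


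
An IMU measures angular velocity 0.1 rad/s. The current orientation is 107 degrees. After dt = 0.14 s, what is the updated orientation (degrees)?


delta_theta = w * dt = 0.1 * 0.14 = 0.014 rad
= 0.8021 deg
theta_new = 107 + 0.8021 = 107.8021 deg


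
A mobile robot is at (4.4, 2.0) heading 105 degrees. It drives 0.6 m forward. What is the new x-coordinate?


x_new = x0 + d*cos(theta)
= 4.4 + 0.6*cos(105)
= 4.4 + -0.1553
= 4.2447


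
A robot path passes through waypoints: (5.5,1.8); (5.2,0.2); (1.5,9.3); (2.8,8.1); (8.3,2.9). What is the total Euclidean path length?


Segment lengths:
  seg1 = sqrt((-0.3)^2 + (-1.6)^2) = 1.6279
  seg2 = sqrt((-3.7)^2 + (9.1)^2) = 9.8234
  seg3 = sqrt((1.3)^2 + (-1.2)^2) = 1.7692
  seg4 = sqrt((5.5)^2 + (-5.2)^2) = 7.569
Total = 20.7895


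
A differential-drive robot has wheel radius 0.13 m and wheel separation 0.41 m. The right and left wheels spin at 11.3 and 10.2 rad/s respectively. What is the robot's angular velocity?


vR = r*wR = 0.13*11.3 = 1.469 m/s
vL = r*wL = 0.13*10.2 = 1.326 m/s
v = (vR+vL)/2 = 1.3975 m/s
omega = (vR-vL)/L = 0.3488 rad/s
angular velocity = 0.3488 rad/s


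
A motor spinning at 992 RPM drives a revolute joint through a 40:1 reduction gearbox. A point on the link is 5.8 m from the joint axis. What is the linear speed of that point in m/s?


omega_motor = 992 * 2*pi/60 = 103.882 rad/s
omega_joint = omega_motor / 40 = 2.597 rad/s
v = omega_joint * r = 2.597 * 5.8
= 15.0629 m/s


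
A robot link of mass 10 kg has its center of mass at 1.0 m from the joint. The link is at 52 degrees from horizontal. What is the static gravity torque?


tau = m*g*L*cos(angle)
= 10 * 9.81 * 1.0 * cos(52 deg)
= 10 * 9.81 * 1.0 * 0.6157
= 60.3964 Nm


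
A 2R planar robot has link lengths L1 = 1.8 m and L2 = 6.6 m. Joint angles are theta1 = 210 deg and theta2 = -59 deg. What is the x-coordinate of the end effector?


Convert angles to radians: theta1 = 3.6652, theta2 = -1.0297
x = L1*cos(theta1) + L2*cos(theta1+theta2)
x = -1.5588 + -5.7725
x = -7.3313


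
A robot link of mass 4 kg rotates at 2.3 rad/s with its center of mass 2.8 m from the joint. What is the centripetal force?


F = m * omega^2 * r
= 4 * 2.3^2 * 2.8
= 4 * 5.29 * 2.8
= 59.248 N


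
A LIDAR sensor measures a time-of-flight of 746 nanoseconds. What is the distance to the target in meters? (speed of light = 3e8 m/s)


tof = 746 ns = 7.46e-07 s
dist = c * tof / 2
= 3e8 * 7.46e-07 / 2
= 111.9 m


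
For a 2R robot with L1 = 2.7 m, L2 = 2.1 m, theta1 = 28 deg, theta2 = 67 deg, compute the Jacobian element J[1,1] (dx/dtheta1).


J[1,1] = -L1*sin(t1) - L2*sin(t1+t2)
= -2.7*sin(28) - 2.1*sin(95)
= -3.3596


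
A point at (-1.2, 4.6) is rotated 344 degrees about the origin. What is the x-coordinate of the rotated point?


x' = x*cos(theta) - y*sin(theta)
cos(344 deg) = 0.9613, sin(344 deg) = -0.2756
x' = -1.2 * 0.9613 - 4.6 * -0.2756
= -1.1535 - -1.2679
= 0.1144


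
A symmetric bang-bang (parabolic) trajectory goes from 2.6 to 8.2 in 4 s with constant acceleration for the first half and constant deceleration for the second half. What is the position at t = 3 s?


Symmetric rest-to-rest: each phase covers (pf-p0)/2 in time T/2. 0.5*a*(T/2)^2 = (pf-p0)/2 => a = 4*(pf-p0)/T^2
a = 4*(8.2-2.6)/4^2 = 1.4
t = 3 is in the deceleration phase (t > T/2).
p = pf - 0.5*a*(T-t)^2 = 8.2 - 0.5*1.4*1^2
= 7.5


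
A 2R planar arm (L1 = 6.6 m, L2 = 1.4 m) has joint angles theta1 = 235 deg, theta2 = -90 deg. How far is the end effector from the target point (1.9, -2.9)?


End effector via forward kinematics:
x = L1*cos(t1) + L2*cos(t1+t2) = -4.9324
y = L1*sin(t1) + L2*sin(t1+t2) = -4.6034
Distance to target:
d = sqrt((1.9 - -4.9324)^2 + (-2.9 - -4.6034)^2)
= sqrt(46.6819 + 2.9016)
= 7.0416 m


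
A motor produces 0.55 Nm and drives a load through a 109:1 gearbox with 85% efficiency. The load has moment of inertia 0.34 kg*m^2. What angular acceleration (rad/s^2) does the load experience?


tau_out = tau_motor * N * eta
= 0.55 * 109 * 0.85 = 50.9575 Nm
alpha = tau_out / I = 50.9575 / 0.34
= 149.875 rad/s^2


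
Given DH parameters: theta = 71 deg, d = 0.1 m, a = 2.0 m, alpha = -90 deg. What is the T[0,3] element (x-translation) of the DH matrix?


T[0,3] = a * cos(theta)
= 2.0 * cos(71 deg)
= 2.0 * 0.3256
= 0.6511


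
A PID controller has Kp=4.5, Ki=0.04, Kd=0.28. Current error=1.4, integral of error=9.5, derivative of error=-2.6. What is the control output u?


u = Kp*e + Ki*int(e) + Kd*de/dt
= 4.5*1.4 + 0.04*9.5 + 0.28*(-2.6)
= 6.3 + 0.38 + -0.728
= 5.952


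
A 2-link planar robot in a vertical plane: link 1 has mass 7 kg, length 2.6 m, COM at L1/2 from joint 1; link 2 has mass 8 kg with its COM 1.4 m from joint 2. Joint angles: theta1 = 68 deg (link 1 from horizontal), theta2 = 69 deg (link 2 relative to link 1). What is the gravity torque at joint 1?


Horizontal distance from joint 1 to link-1 COM:
  x_c1 = (L1/2)*cos(t1) = 1.3 * 0.3746 = 0.487 m
Horizontal distance from joint 1 to link-2 COM:
  x_c2 = L1*cos(t1) + Lc2*cos(t1+t2)
       = 2.6*0.3746 + 1.4*-0.7314 = -0.0499 m
tau1 = m1*g*x_c1 + m2*g*x_c2
     = 7*9.81*0.487 + 8*9.81*-0.0499
     = 33.4415 + -3.9176
     = 29.5239 Nm


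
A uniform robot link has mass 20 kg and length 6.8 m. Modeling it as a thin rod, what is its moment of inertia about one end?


I = (1/3) * m * L^2
= (1/3) * 20 * 6.8^2
= 0.333333 * 20 * 46.24
= 308.2667 kg*m^2


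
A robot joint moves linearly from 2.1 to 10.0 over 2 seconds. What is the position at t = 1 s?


s = t/T = 1/2 = 0.5
p(t) = p0 + (pf-p0)*s
= 2.1 + (10.0 - 2.1) * 0.5
= 6.05


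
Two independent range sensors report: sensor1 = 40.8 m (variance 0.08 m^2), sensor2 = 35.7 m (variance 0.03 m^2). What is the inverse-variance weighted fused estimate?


w1 = (1/var1) / (1/var1 + 1/var2)
   = 12.5 / (12.5 + 33.3333) = 0.2727
w2 = 1 - w1 = 0.7273
fused = w1*s1 + w2*s2 = 11.1273 + 25.9636
= 37.0909 m


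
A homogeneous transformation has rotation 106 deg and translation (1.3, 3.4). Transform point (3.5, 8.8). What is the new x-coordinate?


x' = cos(theta)*px - sin(theta)*py + tx
= -0.2756*3.5 - 0.9613*8.8 + 1.3
= -8.1238


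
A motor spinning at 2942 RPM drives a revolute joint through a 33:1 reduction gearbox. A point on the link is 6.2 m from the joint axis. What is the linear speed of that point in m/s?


omega_motor = 2942 * 2*pi/60 = 308.0855 rad/s
omega_joint = omega_motor / 33 = 9.3359 rad/s
v = omega_joint * r = 9.3359 * 6.2
= 57.8827 m/s


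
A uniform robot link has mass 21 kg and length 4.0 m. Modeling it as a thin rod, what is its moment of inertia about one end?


I = (1/3) * m * L^2
= (1/3) * 21 * 4.0^2
= 0.333333 * 21 * 16.0
= 112.0 kg*m^2


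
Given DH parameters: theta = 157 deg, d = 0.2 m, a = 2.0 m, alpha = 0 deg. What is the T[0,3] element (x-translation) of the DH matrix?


T[0,3] = a * cos(theta)
= 2.0 * cos(157 deg)
= 2.0 * -0.9205
= -1.841


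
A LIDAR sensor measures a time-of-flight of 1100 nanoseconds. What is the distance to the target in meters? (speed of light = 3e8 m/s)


tof = 1100 ns = 1.1e-06 s
dist = c * tof / 2
= 3e8 * 1.1e-06 / 2
= 165.0 m


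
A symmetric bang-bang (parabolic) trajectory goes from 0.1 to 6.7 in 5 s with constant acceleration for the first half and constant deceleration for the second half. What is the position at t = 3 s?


Symmetric rest-to-rest: each phase covers (pf-p0)/2 in time T/2. 0.5*a*(T/2)^2 = (pf-p0)/2 => a = 4*(pf-p0)/T^2
a = 4*(6.7-0.1)/5^2 = 1.056
t = 3 is in the deceleration phase (t > T/2).
p = pf - 0.5*a*(T-t)^2 = 6.7 - 0.5*1.056*2^2
= 4.588


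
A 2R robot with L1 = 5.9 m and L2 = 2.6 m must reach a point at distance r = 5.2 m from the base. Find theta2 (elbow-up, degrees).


cos(theta2) = (r^2 - L1^2 - L2^2) / (2*L1*L2)
cos(theta2) = (27.04 - 34.81 - 6.76) / 30.68
cos(theta2) = -0.473598
theta2 = 118.2681 degrees


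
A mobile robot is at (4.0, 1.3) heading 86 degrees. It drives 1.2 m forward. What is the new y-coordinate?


y_new = y0 + d*sin(theta)
= 1.3 + 1.2*sin(86)
= 1.3 + 1.1971
= 2.4971


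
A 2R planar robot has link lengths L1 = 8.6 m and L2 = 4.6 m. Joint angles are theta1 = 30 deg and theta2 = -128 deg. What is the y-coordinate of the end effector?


Convert angles to radians: theta1 = 0.5236, theta2 = -2.234
y = L1*sin(theta1) + L2*sin(theta1+theta2)
y = 4.3 + -4.5552
y = -0.2552


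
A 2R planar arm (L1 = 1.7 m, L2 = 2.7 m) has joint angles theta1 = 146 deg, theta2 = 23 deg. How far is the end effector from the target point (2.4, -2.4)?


End effector via forward kinematics:
x = L1*cos(t1) + L2*cos(t1+t2) = -4.0598
y = L1*sin(t1) + L2*sin(t1+t2) = 1.4658
Distance to target:
d = sqrt((2.4 - -4.0598)^2 + (-2.4 - 1.4658)^2)
= sqrt(41.7285 + 14.9445)
= 7.5281 m


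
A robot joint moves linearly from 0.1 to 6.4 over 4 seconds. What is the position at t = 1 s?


s = t/T = 1/4 = 0.25
p(t) = p0 + (pf-p0)*s
= 0.1 + (6.4 - 0.1) * 0.25
= 1.675


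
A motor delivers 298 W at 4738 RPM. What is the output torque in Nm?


omega = 4738 * 2*pi/60 = 496.1622 rad/s
tau = P / omega = 298 / 496.1622
= 0.6006 Nm


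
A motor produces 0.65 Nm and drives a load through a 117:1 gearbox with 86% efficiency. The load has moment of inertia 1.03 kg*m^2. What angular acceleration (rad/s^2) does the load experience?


tau_out = tau_motor * N * eta
= 0.65 * 117 * 0.86 = 65.403 Nm
alpha = tau_out / I = 65.403 / 1.03
= 63.4981 rad/s^2


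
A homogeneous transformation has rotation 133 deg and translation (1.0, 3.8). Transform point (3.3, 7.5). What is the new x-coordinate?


x' = cos(theta)*px - sin(theta)*py + tx
= -0.682*3.3 - 0.7314*7.5 + 1.0
= -6.7357


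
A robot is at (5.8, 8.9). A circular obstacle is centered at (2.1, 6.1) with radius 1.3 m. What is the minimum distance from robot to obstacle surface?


center_dist = sqrt((5.8-2.1)^2 + (8.9-6.1)^2)
= sqrt(13.69 + 7.84)
= 4.64
min_dist = center_dist - radius = 4.64 - 1.3 = 3.34 m


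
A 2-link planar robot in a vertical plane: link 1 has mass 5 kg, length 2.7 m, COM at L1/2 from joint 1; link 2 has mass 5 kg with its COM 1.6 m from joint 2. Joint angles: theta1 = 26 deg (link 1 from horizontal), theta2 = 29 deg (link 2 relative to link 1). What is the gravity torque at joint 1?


Horizontal distance from joint 1 to link-1 COM:
  x_c1 = (L1/2)*cos(t1) = 1.35 * 0.8988 = 1.2134 m
Horizontal distance from joint 1 to link-2 COM:
  x_c2 = L1*cos(t1) + Lc2*cos(t1+t2)
       = 2.7*0.8988 + 1.6*0.5736 = 3.3445 m
tau1 = m1*g*x_c1 + m2*g*x_c2
     = 5*9.81*1.2134 + 5*9.81*3.3445
     = 59.5159 + 164.0461
     = 223.562 Nm


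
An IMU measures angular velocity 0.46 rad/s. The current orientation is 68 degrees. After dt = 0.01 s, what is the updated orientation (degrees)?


delta_theta = w * dt = 0.46 * 0.01 = 0.0046 rad
= 0.2636 deg
theta_new = 68 + 0.2636 = 68.2636 deg


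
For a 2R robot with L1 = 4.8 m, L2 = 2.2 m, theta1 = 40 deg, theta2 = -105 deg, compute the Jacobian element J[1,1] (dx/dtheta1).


J[1,1] = -L1*sin(t1) - L2*sin(t1+t2)
= -4.8*sin(40) - 2.2*sin(-65)
= -1.0915


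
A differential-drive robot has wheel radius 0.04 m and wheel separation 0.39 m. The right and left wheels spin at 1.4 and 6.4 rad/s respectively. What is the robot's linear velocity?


vR = r*wR = 0.04*1.4 = 0.056 m/s
vL = r*wL = 0.04*6.4 = 0.256 m/s
v = (vR+vL)/2 = 0.156 m/s
omega = (vR-vL)/L = -0.5128 rad/s
linear velocity = 0.156 m/s


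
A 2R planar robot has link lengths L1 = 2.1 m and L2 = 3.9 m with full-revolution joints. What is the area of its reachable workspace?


r_max = L1 + L2 = 6.0 m
r_min = |L1 - L2| = 1.8 m
Area = pi*(r_max^2 - r_min^2)
= pi*(36.0 - 3.24)
= pi * 32.76
= 102.9186 m^2


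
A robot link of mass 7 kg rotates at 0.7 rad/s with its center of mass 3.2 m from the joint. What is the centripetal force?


F = m * omega^2 * r
= 7 * 0.7^2 * 3.2
= 7 * 0.49 * 3.2
= 10.976 N


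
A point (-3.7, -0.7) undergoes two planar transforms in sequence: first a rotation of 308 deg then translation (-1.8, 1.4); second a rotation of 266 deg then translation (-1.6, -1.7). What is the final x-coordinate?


After transform 1:
x1 = cos(308)*-3.7 - sin(308)*-0.7 + -1.8 = -4.6296
y1 = sin(308)*-3.7 + cos(308)*-0.7 + 1.4 = 3.8847
After transform 2:
x2 = cos(266)*-4.6296 - sin(266)*3.8847 + -1.6
= 2.5982


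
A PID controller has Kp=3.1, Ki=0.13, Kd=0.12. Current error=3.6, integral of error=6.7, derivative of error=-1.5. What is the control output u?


u = Kp*e + Ki*int(e) + Kd*de/dt
= 3.1*3.6 + 0.13*6.7 + 0.12*(-1.5)
= 11.16 + 0.871 + -0.18
= 11.851


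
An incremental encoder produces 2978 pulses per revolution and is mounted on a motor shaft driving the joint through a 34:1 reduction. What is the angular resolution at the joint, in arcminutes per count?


counts per rev = 2978
effective counts at joint = 2978 * 34 = 101252
resolution = 360*60 / 101252
= 0.2133 arcmin/count


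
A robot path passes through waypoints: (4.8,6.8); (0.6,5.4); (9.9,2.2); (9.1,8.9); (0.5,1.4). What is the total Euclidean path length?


Segment lengths:
  seg1 = sqrt((-4.2)^2 + (-1.4)^2) = 4.4272
  seg2 = sqrt((9.3)^2 + (-3.2)^2) = 9.8351
  seg3 = sqrt((-0.8)^2 + (6.7)^2) = 6.7476
  seg4 = sqrt((-8.6)^2 + (-7.5)^2) = 11.411
Total = 32.4209


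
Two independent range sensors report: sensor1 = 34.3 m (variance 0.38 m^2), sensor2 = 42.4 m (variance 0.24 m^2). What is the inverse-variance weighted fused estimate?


w1 = (1/var1) / (1/var1 + 1/var2)
   = 2.6316 / (2.6316 + 4.1667) = 0.3871
w2 = 1 - w1 = 0.6129
fused = w1*s1 + w2*s2 = 13.2774 + 25.9871
= 39.2645 m


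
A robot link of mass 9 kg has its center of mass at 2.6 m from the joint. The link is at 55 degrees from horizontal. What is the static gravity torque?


tau = m*g*L*cos(angle)
= 9 * 9.81 * 2.6 * cos(55 deg)
= 9 * 9.81 * 2.6 * 0.5736
= 131.6668 Nm


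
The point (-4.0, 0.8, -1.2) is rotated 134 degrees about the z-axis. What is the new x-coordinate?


Rotation about z-axis: x' = x*cos(theta) - y*sin(theta)
= -4.0 * -0.6947 - 0.8 * 0.7193
= 2.2032


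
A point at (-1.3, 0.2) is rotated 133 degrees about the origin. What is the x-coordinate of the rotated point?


x' = x*cos(theta) - y*sin(theta)
cos(133 deg) = -0.682, sin(133 deg) = 0.7314
x' = -1.3 * -0.682 - 0.2 * 0.7314
= 0.8866 - 0.1463
= 0.7403


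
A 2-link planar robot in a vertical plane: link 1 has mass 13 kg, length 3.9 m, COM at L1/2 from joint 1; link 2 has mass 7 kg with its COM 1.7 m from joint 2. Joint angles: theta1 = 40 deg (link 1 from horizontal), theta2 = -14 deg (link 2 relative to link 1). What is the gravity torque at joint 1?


Horizontal distance from joint 1 to link-1 COM:
  x_c1 = (L1/2)*cos(t1) = 1.95 * 0.766 = 1.4938 m
Horizontal distance from joint 1 to link-2 COM:
  x_c2 = L1*cos(t1) + Lc2*cos(t1+t2)
       = 3.9*0.766 + 1.7*0.8988 = 4.5155 m
tau1 = m1*g*x_c1 + m2*g*x_c2
     = 13*9.81*1.4938 + 7*9.81*4.5155
     = 190.5026 + 310.081
     = 500.5836 Nm


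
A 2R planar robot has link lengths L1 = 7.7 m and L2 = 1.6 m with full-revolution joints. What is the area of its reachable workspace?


r_max = L1 + L2 = 9.3 m
r_min = |L1 - L2| = 6.1 m
Area = pi*(r_max^2 - r_min^2)
= pi*(86.49 - 37.21)
= pi * 49.28
= 154.8177 m^2


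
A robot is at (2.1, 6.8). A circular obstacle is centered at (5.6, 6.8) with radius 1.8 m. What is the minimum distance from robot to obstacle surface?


center_dist = sqrt((2.1-5.6)^2 + (6.8-6.8)^2)
= sqrt(12.25 + 0.0)
= 3.5
min_dist = center_dist - radius = 3.5 - 1.8 = 1.7 m


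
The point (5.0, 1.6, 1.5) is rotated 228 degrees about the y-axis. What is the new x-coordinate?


Rotation about y-axis: x' = x*cos(theta) + z*sin(theta)
= 5.0 * -0.6691 + 1.5 * -0.7431
= -4.4604


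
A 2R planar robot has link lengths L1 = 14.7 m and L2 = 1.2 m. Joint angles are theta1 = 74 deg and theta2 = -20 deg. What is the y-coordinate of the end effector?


Convert angles to radians: theta1 = 1.2915, theta2 = -0.3491
y = L1*sin(theta1) + L2*sin(theta1+theta2)
y = 14.1305 + 0.9708
y = 15.1014


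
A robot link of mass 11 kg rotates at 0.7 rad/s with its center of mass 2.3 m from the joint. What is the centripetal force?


F = m * omega^2 * r
= 11 * 0.7^2 * 2.3
= 11 * 0.49 * 2.3
= 12.397 N


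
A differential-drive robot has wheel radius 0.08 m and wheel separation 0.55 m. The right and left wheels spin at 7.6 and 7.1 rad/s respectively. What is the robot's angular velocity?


vR = r*wR = 0.08*7.6 = 0.608 m/s
vL = r*wL = 0.08*7.1 = 0.568 m/s
v = (vR+vL)/2 = 0.588 m/s
omega = (vR-vL)/L = 0.0727 rad/s
angular velocity = 0.0727 rad/s


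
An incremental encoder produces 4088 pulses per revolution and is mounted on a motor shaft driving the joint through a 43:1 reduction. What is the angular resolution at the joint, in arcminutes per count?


counts per rev = 4088
effective counts at joint = 4088 * 43 = 175784
resolution = 360*60 / 175784
= 0.1229 arcmin/count


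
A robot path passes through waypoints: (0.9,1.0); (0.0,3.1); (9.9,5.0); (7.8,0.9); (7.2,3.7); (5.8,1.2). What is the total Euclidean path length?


Segment lengths:
  seg1 = sqrt((-0.9)^2 + (2.1)^2) = 2.2847
  seg2 = sqrt((9.9)^2 + (1.9)^2) = 10.0807
  seg3 = sqrt((-2.1)^2 + (-4.1)^2) = 4.6065
  seg4 = sqrt((-0.6)^2 + (2.8)^2) = 2.8636
  seg5 = sqrt((-1.4)^2 + (-2.5)^2) = 2.8653
Total = 22.7008


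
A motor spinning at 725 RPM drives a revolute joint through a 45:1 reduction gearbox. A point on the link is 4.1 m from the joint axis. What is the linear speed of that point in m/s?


omega_motor = 725 * 2*pi/60 = 75.9218 rad/s
omega_joint = omega_motor / 45 = 1.6872 rad/s
v = omega_joint * r = 1.6872 * 4.1
= 6.9173 m/s


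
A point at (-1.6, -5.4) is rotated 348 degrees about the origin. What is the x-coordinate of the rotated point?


x' = x*cos(theta) - y*sin(theta)
cos(348 deg) = 0.9781, sin(348 deg) = -0.2079
x' = -1.6 * 0.9781 - -5.4 * -0.2079
= -1.565 - 1.1227
= -2.6878


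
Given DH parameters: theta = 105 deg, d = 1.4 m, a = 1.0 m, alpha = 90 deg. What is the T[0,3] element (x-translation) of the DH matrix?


T[0,3] = a * cos(theta)
= 1.0 * cos(105 deg)
= 1.0 * -0.2588
= -0.2588


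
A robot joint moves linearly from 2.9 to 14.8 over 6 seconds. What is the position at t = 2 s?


s = t/T = 2/6 = 0.3333
p(t) = p0 + (pf-p0)*s
= 2.9 + (14.8 - 2.9) * 0.3333
= 6.8667


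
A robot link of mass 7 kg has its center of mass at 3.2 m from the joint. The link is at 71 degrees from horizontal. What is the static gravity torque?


tau = m*g*L*cos(angle)
= 7 * 9.81 * 3.2 * cos(71 deg)
= 7 * 9.81 * 3.2 * 0.3256
= 71.5416 Nm


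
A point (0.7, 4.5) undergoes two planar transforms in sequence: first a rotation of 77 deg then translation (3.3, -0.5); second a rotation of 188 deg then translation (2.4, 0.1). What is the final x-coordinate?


After transform 1:
x1 = cos(77)*0.7 - sin(77)*4.5 + 3.3 = -0.9272
y1 = sin(77)*0.7 + cos(77)*4.5 + -0.5 = 1.1943
After transform 2:
x2 = cos(188)*-0.9272 - sin(188)*1.1943 + 2.4
= 3.4844


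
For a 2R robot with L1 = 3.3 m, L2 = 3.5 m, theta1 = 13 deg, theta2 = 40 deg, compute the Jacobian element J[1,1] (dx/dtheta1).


J[1,1] = -L1*sin(t1) - L2*sin(t1+t2)
= -3.3*sin(13) - 3.5*sin(53)
= -3.5376


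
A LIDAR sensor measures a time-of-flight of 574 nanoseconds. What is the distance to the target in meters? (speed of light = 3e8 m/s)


tof = 574 ns = 5.74e-07 s
dist = c * tof / 2
= 3e8 * 5.74e-07 / 2
= 86.1 m


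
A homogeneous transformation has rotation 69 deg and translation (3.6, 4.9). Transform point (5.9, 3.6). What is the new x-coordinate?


x' = cos(theta)*px - sin(theta)*py + tx
= 0.3584*5.9 - 0.9336*3.6 + 3.6
= 2.3535


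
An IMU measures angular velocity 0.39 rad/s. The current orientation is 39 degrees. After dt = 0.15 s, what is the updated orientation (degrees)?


delta_theta = w * dt = 0.39 * 0.15 = 0.0585 rad
= 3.3518 deg
theta_new = 39 + 3.3518 = 42.3518 deg


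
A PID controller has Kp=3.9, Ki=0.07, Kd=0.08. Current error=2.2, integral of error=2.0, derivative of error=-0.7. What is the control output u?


u = Kp*e + Ki*int(e) + Kd*de/dt
= 3.9*2.2 + 0.07*2.0 + 0.08*(-0.7)
= 8.58 + 0.14 + -0.056
= 8.664


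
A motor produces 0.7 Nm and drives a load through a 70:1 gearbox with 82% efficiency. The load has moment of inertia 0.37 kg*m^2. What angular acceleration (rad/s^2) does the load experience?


tau_out = tau_motor * N * eta
= 0.7 * 70 * 0.82 = 40.18 Nm
alpha = tau_out / I = 40.18 / 0.37
= 108.5946 rad/s^2


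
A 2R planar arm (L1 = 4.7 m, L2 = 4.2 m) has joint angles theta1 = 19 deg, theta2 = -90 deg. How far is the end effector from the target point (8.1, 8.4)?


End effector via forward kinematics:
x = L1*cos(t1) + L2*cos(t1+t2) = 5.8113
y = L1*sin(t1) + L2*sin(t1+t2) = -2.441
Distance to target:
d = sqrt((8.1 - 5.8113)^2 + (8.4 - -2.441)^2)
= sqrt(5.238 + 117.5274)
= 11.08 m


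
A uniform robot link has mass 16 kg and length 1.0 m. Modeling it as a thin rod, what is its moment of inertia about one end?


I = (1/3) * m * L^2
= (1/3) * 16 * 1.0^2
= 0.333333 * 16 * 1.0
= 5.3333 kg*m^2


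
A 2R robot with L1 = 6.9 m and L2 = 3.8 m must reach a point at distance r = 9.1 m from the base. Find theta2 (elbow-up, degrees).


cos(theta2) = (r^2 - L1^2 - L2^2) / (2*L1*L2)
cos(theta2) = (82.81 - 47.61 - 14.44) / 52.44
cos(theta2) = 0.395881
theta2 = 66.6791 degrees


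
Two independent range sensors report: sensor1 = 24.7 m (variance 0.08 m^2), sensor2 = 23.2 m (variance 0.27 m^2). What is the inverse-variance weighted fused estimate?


w1 = (1/var1) / (1/var1 + 1/var2)
   = 12.5 / (12.5 + 3.7037) = 0.7714
w2 = 1 - w1 = 0.2286
fused = w1*s1 + w2*s2 = 19.0543 + 5.3029
= 24.3571 m


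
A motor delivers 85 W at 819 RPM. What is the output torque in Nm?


omega = 819 * 2*pi/60 = 85.7655 rad/s
tau = P / omega = 85 / 85.7655
= 0.9911 Nm


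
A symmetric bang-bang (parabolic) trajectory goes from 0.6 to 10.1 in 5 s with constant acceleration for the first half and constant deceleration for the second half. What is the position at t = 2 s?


Symmetric rest-to-rest: each phase covers (pf-p0)/2 in time T/2. 0.5*a*(T/2)^2 = (pf-p0)/2 => a = 4*(pf-p0)/T^2
a = 4*(10.1-0.6)/5^2 = 1.52
t = 2 is in the acceleration phase (t <= T/2).
p = p0 + 0.5*a*t^2 = 0.6 + 0.5*1.52*2^2
= 3.64


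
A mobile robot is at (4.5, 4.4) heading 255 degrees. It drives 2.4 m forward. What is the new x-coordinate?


x_new = x0 + d*cos(theta)
= 4.5 + 2.4*cos(255)
= 4.5 + -0.6212
= 3.8788


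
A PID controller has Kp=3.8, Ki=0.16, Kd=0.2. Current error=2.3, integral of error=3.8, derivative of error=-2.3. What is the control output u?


u = Kp*e + Ki*int(e) + Kd*de/dt
= 3.8*2.3 + 0.16*3.8 + 0.2*(-2.3)
= 8.74 + 0.608 + -0.46
= 8.888


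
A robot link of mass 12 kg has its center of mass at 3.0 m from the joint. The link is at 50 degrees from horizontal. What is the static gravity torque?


tau = m*g*L*cos(angle)
= 12 * 9.81 * 3.0 * cos(50 deg)
= 12 * 9.81 * 3.0 * 0.6428
= 227.0069 Nm


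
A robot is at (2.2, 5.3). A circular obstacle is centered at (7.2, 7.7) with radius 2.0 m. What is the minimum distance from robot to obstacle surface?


center_dist = sqrt((2.2-7.2)^2 + (5.3-7.7)^2)
= sqrt(25.0 + 5.76)
= 5.5462
min_dist = center_dist - radius = 5.5462 - 2.0 = 3.5462 m


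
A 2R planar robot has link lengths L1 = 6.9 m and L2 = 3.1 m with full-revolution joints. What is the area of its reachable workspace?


r_max = L1 + L2 = 10.0 m
r_min = |L1 - L2| = 3.8 m
Area = pi*(r_max^2 - r_min^2)
= pi*(100.0 - 14.44)
= pi * 85.56
= 268.7947 m^2


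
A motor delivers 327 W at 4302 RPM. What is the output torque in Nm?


omega = 4302 * 2*pi/60 = 450.5044 rad/s
tau = P / omega = 327 / 450.5044
= 0.7259 Nm


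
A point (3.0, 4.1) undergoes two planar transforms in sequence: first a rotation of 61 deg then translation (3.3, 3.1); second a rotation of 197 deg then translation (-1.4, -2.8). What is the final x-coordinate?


After transform 1:
x1 = cos(61)*3.0 - sin(61)*4.1 + 3.3 = 1.1685
y1 = sin(61)*3.0 + cos(61)*4.1 + 3.1 = 7.7116
After transform 2:
x2 = cos(197)*1.1685 - sin(197)*7.7116 + -1.4
= -0.2628


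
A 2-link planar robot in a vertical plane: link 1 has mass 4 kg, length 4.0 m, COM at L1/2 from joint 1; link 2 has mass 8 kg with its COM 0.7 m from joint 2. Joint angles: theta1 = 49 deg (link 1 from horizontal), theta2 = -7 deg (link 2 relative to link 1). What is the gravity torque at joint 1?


Horizontal distance from joint 1 to link-1 COM:
  x_c1 = (L1/2)*cos(t1) = 2.0 * 0.6561 = 1.3121 m
Horizontal distance from joint 1 to link-2 COM:
  x_c2 = L1*cos(t1) + Lc2*cos(t1+t2)
       = 4.0*0.6561 + 0.7*0.7431 = 3.1444 m
tau1 = m1*g*x_c1 + m2*g*x_c2
     = 4*9.81*1.3121 + 8*9.81*3.1444
     = 51.4875 + 246.7755
     = 298.263 Nm


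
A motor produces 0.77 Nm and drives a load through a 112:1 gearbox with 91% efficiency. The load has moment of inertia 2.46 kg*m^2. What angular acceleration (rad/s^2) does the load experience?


tau_out = tau_motor * N * eta
= 0.77 * 112 * 0.91 = 78.4784 Nm
alpha = tau_out / I = 78.4784 / 2.46
= 31.9018 rad/s^2


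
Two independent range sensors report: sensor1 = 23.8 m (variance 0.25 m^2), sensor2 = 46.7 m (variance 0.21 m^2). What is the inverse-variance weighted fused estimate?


w1 = (1/var1) / (1/var1 + 1/var2)
   = 4.0 / (4.0 + 4.7619) = 0.4565
w2 = 1 - w1 = 0.5435
fused = w1*s1 + w2*s2 = 10.8652 + 25.3804
= 36.2457 m
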